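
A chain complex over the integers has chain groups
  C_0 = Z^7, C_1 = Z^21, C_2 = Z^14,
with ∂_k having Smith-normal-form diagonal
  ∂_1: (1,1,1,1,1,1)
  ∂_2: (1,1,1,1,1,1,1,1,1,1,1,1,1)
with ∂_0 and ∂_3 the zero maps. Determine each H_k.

H_0 ≅ Z,  H_1 ≅ Z^2,  H_2 ≅ Z.

H_0: b_0 = 7 − 0 − 6 = 1; torsion from ∂_1 factors > 1: none. So H_0 ≅ Z.
H_1: b_1 = 21 − 6 − 13 = 2; torsion from ∂_2 factors > 1: none. So H_1 ≅ Z^2.
H_2: b_2 = 14 − 13 − 0 = 1; torsion from ∂_3 factors > 1: none. So H_2 ≅ Z.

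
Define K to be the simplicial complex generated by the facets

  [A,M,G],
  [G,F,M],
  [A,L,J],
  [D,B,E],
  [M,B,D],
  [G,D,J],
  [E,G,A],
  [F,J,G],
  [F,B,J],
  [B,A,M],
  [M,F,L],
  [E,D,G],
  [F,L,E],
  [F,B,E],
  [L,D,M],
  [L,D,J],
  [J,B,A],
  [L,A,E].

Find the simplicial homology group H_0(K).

Take the total order A < B < D < E < F < G < J < L < M on the vertex set. Then K (dimension 2) consists of the simplices:

  0-simplices (9): A, B, D, E, F, G, J, L, M
  1-simplices (27): AB, AE, AG, AJ, AL, AM, BD, BE, BF, BJ, BM, DE, DG, DJ, DL, DM, EF, EG, EL, FG, FJ, FL, FM, GJ, GM, JL, LM
  2-simplices (18): ABJ, ABM, AEG, AEL, AGM, AJL, BDE, BDM, BEF, BFJ, DEG, DGJ, DJL, DLM, EFL, FGJ, FGM, FLM

Hence C_0 ≅ Z^9, C_1 ≅ Z^27, C_2 ≅ Z^18.

The boundary map ∂_1: C_1 → C_0 sends each edge [p,q] (with p < q) to q − p.
This gives a 9×27 integer matrix of rank 8; reducing to Smith normal form yields diagonal entries (1,1,1,1,1,1,1,1).

∂_2: C_2 → C_1 maps a triangle to the signed sum of its edges. For instance
  ∂FGJ = GJ − FJ + FG,
  ∂AEG = EG − AG + AE.
As a 27×18 matrix over Z this has rank 17, with invariant factors (1,1,1,1,1,1,1,1,1,1,1,1,1,1,1,1,1).

From H_k ≅ ker(∂_k) / im(∂_{k+1}) we obtain:

  H_0: rank C_0 − rank ∂_1 = 9 − 8 = 1, and the invariant factors of ∂_1 are all 1, so H_0 ≅ Z.

H_0 ≅ Z.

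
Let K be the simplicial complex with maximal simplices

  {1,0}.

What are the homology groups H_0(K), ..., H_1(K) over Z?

We work with the vertex ordering 0 < 1. The simplices of K, each written with vertices in increasing order, are:

  0-simplices (2): [0], [1]
  1-simplices (1): [0,1]

Hence C_0 ≅ Z^2, C_1 ≅ Z^1.

∂_1: C_1 → C_0 is given by ∂[p,q] = [q] − [p].
The resulting 2×1 matrix has rank 1, and its Smith normal form has invariant factors (1).

Now H_k = ker ∂_k / im ∂_{k+1}, so:

  H_0: rank C_0 − rank ∂_1 = 2 − 1 = 1, and the invariant factors of ∂_1 are all 1, so H_0 ≅ Z.
  H_1: rank ker ∂_1 − rank ∂_2 = (1 − 1) − 0 = 0, and there is no ∂_2, so H_1 ≅ 0.

As a check, the Euler characteristic is 2 − 1 = 1, which agrees with 1 − 0 = 1.

H_0 = Z,  H_1 = 0.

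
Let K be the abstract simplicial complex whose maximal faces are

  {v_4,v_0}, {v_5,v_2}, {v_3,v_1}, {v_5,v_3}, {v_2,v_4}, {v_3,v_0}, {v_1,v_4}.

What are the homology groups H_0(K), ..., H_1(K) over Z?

H_0 ≅ Z,  H_1 ≅ Z^2.

Take the total order v_0 < v_1 < v_2 < v_3 < v_4 < v_5 on the vertex set. Then K (dimension 1) consists of the simplices:

  0-simplices (6): [v_0], [v_1], [v_2], [v_3], [v_4], [v_5]
  1-simplices (7): [v_0,v_3], [v_0,v_4], [v_1,v_3], [v_1,v_4], [v_2,v_4], [v_2,v_5], [v_3,v_5]

so the chain groups are C_0 ≅ Z^6, C_1 ≅ Z^7.

∂_1: C_1 → C_0 sends each edge [p,q] (with p < q) to q − p. For instance
  ∂[v_1,v_4] = [v_4] − [v_1].
The 6×7 boundary matrix has rank 5 and Smith normal form diag(1,1,1,1,1).

Reading off H_k = ker ∂_k / im ∂_{k+1}:

  H_0: rank C_0 − rank ∂_1 = 6 − 5 = 1, and the invariant factors of ∂_1 are all 1, so H_0 = Z.
  H_1: rank ker ∂_1 − rank ∂_2 = (7 − 5) − 0 = 2, and there is no ∂_2, so H_1 = Z^2.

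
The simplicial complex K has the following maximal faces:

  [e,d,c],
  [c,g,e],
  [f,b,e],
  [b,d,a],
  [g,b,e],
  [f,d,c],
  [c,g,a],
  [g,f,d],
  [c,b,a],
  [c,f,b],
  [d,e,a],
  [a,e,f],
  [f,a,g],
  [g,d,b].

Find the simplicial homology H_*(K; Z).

H_0 ≅ Z,  H_1 ≅ Z^2,  H_2 ≅ Z.

K has 7 vertices, 21 edges, 14 triangles.
rank ∂_0 = 0, rank ∂_1 = 6 ⇒ b_0 = 7 − 0 − 6 = 1; all invariant factors of ∂_1 are 1 so no torsion. So H_0 ≅ Z.
rank ∂_1 = 6, rank ∂_2 = 13 ⇒ b_1 = 21 − 6 − 13 = 2; all invariant factors of ∂_2 are 1 so no torsion. So H_1 ≅ Z^2.
rank ∂_2 = 13, rank ∂_3 = 0 ⇒ b_2 = 14 − 13 − 0 = 1. So H_2 ≅ Z.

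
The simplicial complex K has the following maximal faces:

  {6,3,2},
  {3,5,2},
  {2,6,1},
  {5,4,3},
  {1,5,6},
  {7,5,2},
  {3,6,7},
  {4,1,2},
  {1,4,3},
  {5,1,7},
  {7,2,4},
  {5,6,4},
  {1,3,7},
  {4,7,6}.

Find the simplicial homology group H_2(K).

H_2 ≅ Z.

We work with the vertex ordering 1 < 2 < 3 < 4 < 5 < 6 < 7. The simplices of K, each written with vertices in increasing order, are:

  0-simplices (7): [1], [2], [3], [4], [5], [6], [7]
  1-simplices (21): [1,2], [1,3], [1,4], [1,5], [1,6], [1,7], [2,3], [2,4], [2,5], [2,6], [2,7], [3,4], [3,5], [3,6], [3,7], [4,5], [4,6], [4,7], [5,6], [5,7], [6,7]
  2-simplices (14): [1,2,4], [1,2,6], [1,3,4], [1,3,7], [1,5,6], [1,5,7], [2,3,5], [2,3,6], [2,4,7], [2,5,7], [3,4,5], [3,6,7], [4,5,6], [4,6,7]

giving chain groups C_0 ≅ Z^7, C_1 ≅ Z^21, C_2 ≅ Z^14.

The boundary map ∂_1: C_1 → C_0 sends each edge [p,q] (with p < q) to q − p. For instance
  ∂[1,3] = [3] − [1].
The resulting 7×21 matrix has rank 6, and its Smith normal form has invariant factors (1,1,1,1,1,1).

Boundary ∂_2: C_2 → C_1 sends each 2-simplex [p,q,r] to [q,r] − [p,r] + [p,q]. For instance
  ∂[3,6,7] = [6,7] − [3,7] + [3,6],
  ∂[3,4,5] = [4,5] − [3,5] + [3,4].
This gives a 21×14 integer matrix of rank 13; reducing to Smith normal form yields diagonal entries (1,1,1,1,1,1,1,1,1,1,1,1,1).

From H_k ≅ ker(∂_k) / im(∂_{k+1}) we obtain:

  H_2: rank ker ∂_2 − rank ∂_3 = (14 − 13) − 0 = 1, and there is no ∂_3, so H_2 = Z.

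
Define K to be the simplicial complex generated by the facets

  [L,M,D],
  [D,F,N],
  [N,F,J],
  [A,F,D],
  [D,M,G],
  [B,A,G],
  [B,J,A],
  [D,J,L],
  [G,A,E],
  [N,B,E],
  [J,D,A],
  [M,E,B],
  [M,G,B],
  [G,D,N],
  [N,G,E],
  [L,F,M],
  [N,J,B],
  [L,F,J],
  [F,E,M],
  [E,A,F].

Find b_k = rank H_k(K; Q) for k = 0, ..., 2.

Take the total order A < B < D < E < F < G < J < L < M < N on the vertex set. Then K (dimension 2) consists of the simplices:

  0-simplices (10): A, B, D, E, F, G, J, L, M, N
  1-simplices (30): AB, AD, AE, AF, AG, AJ, BE, BG, BJ, BM, BN, DF, DG, DJ, DL, DM, DN, EF, EG, EM, EN, FJ, FL, FM, FN, GM, GN, JL, JN, LM
  2-simplices (20): ABG, ABJ, ADF, ADJ, AEF, AEG, BEM, BEN, BGM, BJN, DFN, DGM, DGN, DJL, DLM, EFM, EGN, FJL, FJN, FLM

so the chain groups are C_0 ≅ Z^10, C_1 ≅ Z^30, C_2 ≅ Z^20.

The boundary map ∂_1: C_1 → C_0 sends each edge [p,q] (with p < q) to q − p. For instance
  ∂BG = G − B.
As a 10×30 matrix over Z this has rank 9, with invariant factors (1,1,1,1,1,1,1,1,1).

∂_2: C_2 → C_1 sends each 2-simplex [p,q,r] to [q,r] − [p,r] + [p,q]. For instance
  ∂AEG = EG − AG + AE,
  ∂EGN = GN − EN + EG.
The 30×20 boundary matrix has rank 20 and Smith normal form diag(1,1,1,1,1,1,1,1,1,1,1,1,1,1,1,1,1,1,1,2).

Now H_k = ker ∂_k / im ∂_{k+1}, so:

  H_0: rank C_0 − rank ∂_1 = 10 − 9 = 1, and the invariant factors of ∂_1 are all 1, so H_0 ≅ Z.
  H_1: rank ker ∂_1 − rank ∂_2 = (30 − 9) − 20 = 1, and ∂_2 has invariant factor 2 > 1, so H_1 ≅ Z ⊕ Z/2.
  H_2: rank ker ∂_2 − rank ∂_3 = (20 − 20) − 0 = 0, and there is no ∂_3, so H_2 ≅ 0.

As a check, the Euler characteristic is 10 − 30 + 20 = 0, which agrees with 1 − 1 + 0 = 0.

Hence the Betti numbers are b_0 = 1, b_1 = 1, b_2 = 0.

b_0 = 1, b_1 = 1, b_2 = 0.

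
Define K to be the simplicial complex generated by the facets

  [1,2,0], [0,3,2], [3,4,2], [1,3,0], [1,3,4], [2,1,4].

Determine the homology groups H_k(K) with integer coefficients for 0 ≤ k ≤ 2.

H_0 = Z,  H_1 = 0,  H_2 = Z.

Fix the vertex order 0 < 1 < 2 < 3 < 4 and write every simplex with vertices in increasing order. Then dim K = 2 and the simplices of K are:

  0-simplices (5): [0], [1], [2], [3], [4]
  1-simplices (9): [0,1], [0,2], [0,3], [1,2], [1,3], [1,4], [2,3], [2,4], [3,4]
  2-simplices (6): [0,1,2], [0,1,3], [0,2,3], [1,2,4], [1,3,4], [2,3,4]

giving chain groups C_0 ≅ Z^5, C_1 ≅ Z^9, C_2 ≅ Z^6.

The boundary map ∂_1: C_1 → C_0 is given by ∂[p,q] = [q] − [p].
This gives a 5×9 integer matrix of rank 4; reducing to Smith normal form yields diagonal entries (1,1,1,1).

The boundary map ∂_2: C_2 → C_1 sends each 2-simplex [p,q,r] to [q,r] − [p,r] + [p,q]. For instance
  ∂[0,2,3] = [2,3] − [0,3] + [0,2],
  ∂[2,3,4] = [3,4] − [2,4] + [2,3].
As a 9×6 matrix over Z this has rank 5, with invariant factors (1,1,1,1,1).

From H_k ≅ ker(∂_k) / im(∂_{k+1}) we obtain:

  H_0: rank C_0 − rank ∂_1 = 5 − 4 = 1, and the invariant factors of ∂_1 are all 1, so H_0 ≅ Z.
  H_1: rank ker ∂_1 − rank ∂_2 = (9 − 4) − 5 = 0, and the invariant factors of ∂_2 are all 1, so H_1 ≅ 0.
  H_2: rank ker ∂_2 − rank ∂_3 = (6 − 5) − 0 = 1, and there is no ∂_3, so H_2 ≅ Z.

(K is a triangulation of the 2-sphere S^2.)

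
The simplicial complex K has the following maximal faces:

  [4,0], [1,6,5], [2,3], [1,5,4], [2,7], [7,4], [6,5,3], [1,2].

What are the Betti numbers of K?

We work with the vertex ordering 0 < 1 < 2 < 3 < 4 < 5 < 6 < 7. The simplices of K, each written with vertices in increasing order, are:

  0-simplices (8): [0], [1], [2], [3], [4], [5], [6], [7]
  1-simplices (12): [0,4], [1,2], [1,4], [1,5], [1,6], [2,3], [2,7], [3,5], [3,6], [4,5], [4,7], [5,6]
  2-simplices (3): [1,4,5], [1,5,6], [3,5,6]

giving chain groups C_0 ≅ Z^8, C_1 ≅ Z^12, C_2 ≅ Z^3.

The boundary map ∂_1: C_1 → C_0 is given by ∂[p,q] = [q] − [p].
This gives a 8×12 integer matrix of rank 7; reducing to Smith normal form yields diagonal entries (1,1,1,1,1,1,1).

Boundary ∂_2: C_2 → C_1 maps a triangle to the signed sum of its edges. For instance
  ∂[1,4,5] = [4,5] − [1,5] + [1,4],
  ∂[1,5,6] = [5,6] − [1,6] + [1,5].
The 12×3 boundary matrix has rank 3 and Smith normal form diag(1,1,1).

Computing H_k = (kernel of ∂_k) / (image of ∂_{k+1}):

  H_0: rank C_0 − rank ∂_1 = 8 − 7 = 1, and the invariant factors of ∂_1 are all 1, so H_0 = Z.
  H_1: rank ker ∂_1 − rank ∂_2 = (12 − 7) − 3 = 2, and the invariant factors of ∂_2 are all 1, so H_1 = Z^2.
  H_2: rank ker ∂_2 − rank ∂_3 = (3 − 3) − 0 = 0, and there is no ∂_3, so H_2 = 0.

As a check, the Euler characteristic is 8 − 12 + 3 = -1, which agrees with 1 − 2 + 0 = -1.

Hence the Betti numbers are b_0 = 1, b_1 = 2, b_2 = 0.

b_0 = 1, b_1 = 2, b_2 = 0.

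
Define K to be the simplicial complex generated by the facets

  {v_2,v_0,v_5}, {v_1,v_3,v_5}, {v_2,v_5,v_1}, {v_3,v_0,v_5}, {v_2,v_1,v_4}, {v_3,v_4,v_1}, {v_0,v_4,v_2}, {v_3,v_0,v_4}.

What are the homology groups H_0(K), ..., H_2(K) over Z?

Order the vertices as v_0 < v_1 < v_2 < v_3 < v_4 < v_5. Listing each simplex with vertices in this order, K has dimension 2 with simplices:

  0-simplices (6): [v_0], [v_1], [v_2], [v_3], [v_4], [v_5]
  1-simplices (12): [v_0,v_2], [v_0,v_3], [v_0,v_4], [v_0,v_5], [v_1,v_2], [v_1,v_3], [v_1,v_4], [v_1,v_5], [v_2,v_4], [v_2,v_5], [v_3,v_4], [v_3,v_5]
  2-simplices (8): [v_0,v_2,v_4], [v_0,v_2,v_5], [v_0,v_3,v_4], [v_0,v_3,v_5], [v_1,v_2,v_4], [v_1,v_2,v_5], [v_1,v_3,v_4], [v_1,v_3,v_5]

giving chain groups C_0 ≅ Z^6, C_1 ≅ Z^12, C_2 ≅ Z^8.

Boundary ∂_1: C_1 → C_0 sends each edge [p,q] (with p < q) to q − p.
The 6×12 boundary matrix has rank 5 and Smith normal form diag(1,1,1,1,1).

The boundary map ∂_2: C_2 → C_1 acts by ∂[p,q,r] = [q,r] − [p,r] + [p,q]. For instance
  ∂[v_1,v_2,v_4] = [v_2,v_4] − [v_1,v_4] + [v_1,v_2],
  ∂[v_0,v_2,v_4] = [v_2,v_4] − [v_0,v_4] + [v_0,v_2].
The resulting 12×8 matrix has rank 7, and its Smith normal form has invariant factors (1,1,1,1,1,1,1).

From H_k ≅ ker(∂_k) / im(∂_{k+1}) we obtain:

  H_0: rank C_0 − rank ∂_1 = 6 − 5 = 1, and the invariant factors of ∂_1 are all 1, so H_0 ≅ Z.
  H_1: rank ker ∂_1 − rank ∂_2 = (12 − 5) − 7 = 0, and the invariant factors of ∂_2 are all 1, so H_1 ≅ 0.
  H_2: rank ker ∂_2 − rank ∂_3 = (8 − 7) − 0 = 1, and there is no ∂_3, so H_2 ≅ Z.

H_0 ≅ Z,  H_1 = 0,  H_2 ≅ Z.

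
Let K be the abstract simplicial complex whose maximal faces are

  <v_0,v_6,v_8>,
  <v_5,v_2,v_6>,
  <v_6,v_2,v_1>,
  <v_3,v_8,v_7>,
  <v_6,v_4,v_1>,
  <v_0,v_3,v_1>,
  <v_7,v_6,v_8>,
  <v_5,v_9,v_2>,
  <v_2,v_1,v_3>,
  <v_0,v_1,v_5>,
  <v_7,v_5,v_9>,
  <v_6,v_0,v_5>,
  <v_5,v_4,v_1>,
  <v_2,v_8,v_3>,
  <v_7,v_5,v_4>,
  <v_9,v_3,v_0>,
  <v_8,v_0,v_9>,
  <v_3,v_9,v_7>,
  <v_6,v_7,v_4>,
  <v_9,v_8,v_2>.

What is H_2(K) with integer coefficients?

Order the vertices as v_0 < v_1 < v_2 < v_3 < v_4 < v_5 < v_6 < v_7 < v_8 < v_9. Listing each simplex with vertices in this order, K has dimension 2 with simplices:

  0-simplices (10): [v_0], [v_1], [v_2], [v_3], [v_4], [v_5], [v_6], [v_7], [v_8], [v_9]
  1-simplices (30): (30 of them)
  2-simplices (20): (20 of them)

Hence C_0 ≅ Z^10, C_1 ≅ Z^30, C_2 ≅ Z^20.

The boundary map ∂_1: C_1 → C_0 is given by ∂[p,q] = [q] − [p]. For instance
  ∂[v_3,v_7] = [v_7] − [v_3].
As a 10×30 matrix over Z this has rank 9, with invariant factors (1,1,1,1,1,1,1,1,1).

∂_2: C_2 → C_1 sends each 2-simplex [p,q,r] to [q,r] − [p,r] + [p,q]. For instance
  ∂[v_6,v_7,v_8] = [v_7,v_8] − [v_6,v_8] + [v_6,v_7],
  ∂[v_1,v_4,v_6] = [v_4,v_6] − [v_1,v_6] + [v_1,v_4].
This gives a 30×20 integer matrix of rank 20; reducing to Smith normal form yields diagonal entries (1,1,1,1,1,1,1,1,1,1,1,1,1,1,1,1,1,1,1,2).

Now H_k = ker ∂_k / im ∂_{k+1}, so:

  H_2: rank ker ∂_2 − rank ∂_3 = (20 − 20) − 0 = 0, and there is no ∂_3, so H_2 ≅ 0.

(K is a triangulation of the Klein bottle.)

H_2 = 0.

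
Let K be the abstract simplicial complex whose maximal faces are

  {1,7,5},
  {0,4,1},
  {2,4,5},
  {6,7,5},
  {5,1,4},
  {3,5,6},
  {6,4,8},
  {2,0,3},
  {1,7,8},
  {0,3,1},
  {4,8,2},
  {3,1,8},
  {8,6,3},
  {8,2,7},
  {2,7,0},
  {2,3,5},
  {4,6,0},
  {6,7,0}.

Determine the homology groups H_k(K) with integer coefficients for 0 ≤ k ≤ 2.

H_0 = Z,  H_1 = Z^2,  H_2 = Z.

We work with the vertex ordering 0 < 1 < 2 < 3 < 4 < 5 < 6 < 7 < 8. The simplices of K, each written with vertices in increasing order, are:

  0-simplices (9): [0], [1], [2], [3], [4], [5], [6], [7], [8]
  1-simplices (27): (27 of them)
  2-simplices (18): [0,1,3], [0,1,4], [0,2,3], [0,2,7], [0,4,6], [0,6,7], [1,3,8], [1,4,5], [1,5,7], [1,7,8], [2,3,5], [2,4,5], [2,4,8], [2,7,8], [3,5,6], [3,6,8], [4,6,8], [5,6,7]

Hence C_0 ≅ Z^9, C_1 ≅ Z^27, C_2 ≅ Z^18.

The boundary map ∂_1: C_1 → C_0 maps an edge to its endpoints' difference, ∂[p,q] = q − p. For instance
  ∂[5,7] = [7] − [5].
The resulting 9×27 matrix has rank 8, and its Smith normal form has invariant factors (1,1,1,1,1,1,1,1).

The boundary map ∂_2: C_2 → C_1 sends each 2-simplex [p,q,r] to [q,r] − [p,r] + [p,q]. For instance
  ∂[0,1,4] = [1,4] − [0,4] + [0,1],
  ∂[5,6,7] = [6,7] − [5,7] + [5,6].
As a 27×18 matrix over Z this has rank 17, with invariant factors (1,1,1,1,1,1,1,1,1,1,1,1,1,1,1,1,1).

Reading off H_k = ker ∂_k / im ∂_{k+1}:

  H_0: rank C_0 − rank ∂_1 = 9 − 8 = 1, and the invariant factors of ∂_1 are all 1, so H_0 = Z.
  H_1: rank ker ∂_1 − rank ∂_2 = (27 − 8) − 17 = 2, and the invariant factors of ∂_2 are all 1, so H_1 = Z^2.
  H_2: rank ker ∂_2 − rank ∂_3 = (18 − 17) − 0 = 1, and there is no ∂_3, so H_2 = Z.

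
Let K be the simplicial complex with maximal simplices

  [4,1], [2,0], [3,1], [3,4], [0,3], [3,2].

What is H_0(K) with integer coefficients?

Order the vertices as 0 < 1 < 2 < 3 < 4. Listing each simplex with vertices in this order, K has dimension 1 with simplices:

  0-simplices (5): [0], [1], [2], [3], [4]
  1-simplices (6): [0,2], [0,3], [1,3], [1,4], [2,3], [3,4]

so the chain groups are C_0 ≅ Z^5, C_1 ≅ Z^6.

The boundary map ∂_1: C_1 → C_0 is given by ∂[p,q] = [q] − [p].
The resulting 5×6 matrix has rank 4, and its Smith normal form has invariant factors (1,1,1,1).

From H_k ≅ ker(∂_k) / im(∂_{k+1}) we obtain:

  H_0: rank C_0 − rank ∂_1 = 5 − 4 = 1, and the invariant factors of ∂_1 are all 1, so H_0 = Z.

H_0 ≅ Z.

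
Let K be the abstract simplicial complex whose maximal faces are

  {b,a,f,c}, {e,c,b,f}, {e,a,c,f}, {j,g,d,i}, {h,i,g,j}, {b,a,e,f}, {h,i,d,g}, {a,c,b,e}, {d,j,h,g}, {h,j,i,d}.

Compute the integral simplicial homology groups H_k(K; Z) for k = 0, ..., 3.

H_0 = Z^2,  H_1 = 0,  H_2 = 0,  H_3 = Z^2.

We work with the vertex ordering a < b < c < d < e < f < g < h < i < j. The simplices of K, each written with vertices in increasing order, are:

  0-simplices (10): a, b, c, d, e, f, g, h, i, j
  1-simplices (20): ab, ac, ae, af, bc, be, bf, ce, cf, dg, dh, di, dj, ef, gh, gi, gj, hi, hj, ij
  2-simplices (20): abc, abe, abf, ace, acf, aef, bce, bcf, bef, cef, dgh, dgi, dgj, dhi, dhj, dij, ghi, ghj, gij, hij
  3-simplices (10): abce, abcf, abef, acef, bcef, dghi, dghj, dgij, dhij, ghij

Hence C_0 ≅ Z^10, C_1 ≅ Z^20, C_2 ≅ Z^20, C_3 ≅ Z^10.

Boundary ∂_1: C_1 → C_0 is given by ∂[p,q] = [q] − [p].
The resulting 10×20 matrix has rank 8, and its Smith normal form has invariant factors (1,1,1,1,1,1,1,1).

Boundary ∂_2: C_2 → C_1 sends each 2-simplex [p,q,r] to [q,r] − [p,r] + [p,q]. For instance
  ∂dgj = gj − dj + dg,
  ∂acf = cf − af + ac.
The resulting 20×20 matrix has rank 12, and its Smith normal form has invariant factors (1,1,1,1,1,1,1,1,1,1,1,1).

The boundary map ∂_3: C_3 → C_2 sends each 3-simplex σ to the alternating sum Σ_i (−1)^i (σ with its i-th vertex removed). For instance
  ∂bcef = cef − bef + bcf − bce,
  ∂acef = cef − aef + acf − ace.
As a 20×10 matrix over Z this has rank 8, with invariant factors (1,1,1,1,1,1,1,1).

Reading off H_k = ker ∂_k / im ∂_{k+1}:

  H_0: rank C_0 − rank ∂_1 = 10 − 8 = 2, and the invariant factors of ∂_1 are all 1, so H_0 ≅ Z^2.
  H_1: rank ker ∂_1 − rank ∂_2 = (20 − 8) − 12 = 0, and the invariant factors of ∂_2 are all 1, so H_1 ≅ 0.
  H_2: rank ker ∂_2 − rank ∂_3 = (20 − 12) − 8 = 0, and the invariant factors of ∂_3 are all 1, so H_2 ≅ 0.
  H_3: rank ker ∂_3 − rank ∂_4 = (10 − 8) − 0 = 2, and there is no ∂_4, so H_3 ≅ Z^2.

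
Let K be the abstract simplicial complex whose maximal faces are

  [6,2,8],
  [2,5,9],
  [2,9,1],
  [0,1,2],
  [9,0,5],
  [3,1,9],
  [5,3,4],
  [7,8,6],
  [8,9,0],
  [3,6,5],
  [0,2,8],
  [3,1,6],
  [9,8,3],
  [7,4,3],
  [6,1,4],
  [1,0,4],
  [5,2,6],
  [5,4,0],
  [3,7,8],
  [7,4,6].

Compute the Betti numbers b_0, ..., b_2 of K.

Fix the vertex order 0 < 1 < 2 < 3 < 4 < 5 < 6 < 7 < 8 < 9 and write every simplex with vertices in increasing order. Then dim K = 2 and the simplices of K are:

  0-simplices (10): [0], [1], [2], [3], [4], [5], [6], [7], [8], [9]
  1-simplices (30): (30 of them)
  2-simplices (20): (20 of them)

so the chain groups are C_0 ≅ Z^10, C_1 ≅ Z^30, C_2 ≅ Z^20.

The boundary map ∂_1: C_1 → C_0 sends each edge [p,q] (with p < q) to q − p. For instance
  ∂[0,5] = [5] − [0].
As a 10×30 matrix over Z this has rank 9, with invariant factors (1,1,1,1,1,1,1,1,1).

∂_2: C_2 → C_1 acts by ∂[p,q,r] = [q,r] − [p,r] + [p,q]. For instance
  ∂[4,6,7] = [6,7] − [4,7] + [4,6],
  ∂[3,5,6] = [5,6] − [3,6] + [3,5].
As a 30×20 matrix over Z this has rank 20, with invariant factors (1,1,1,1,1,1,1,1,1,1,1,1,1,1,1,1,1,1,1,2).

Computing H_k = (kernel of ∂_k) / (image of ∂_{k+1}):

  H_0: rank C_0 − rank ∂_1 = 10 − 9 = 1, and the invariant factors of ∂_1 are all 1, so H_0 = Z.
  H_1: rank ker ∂_1 − rank ∂_2 = (30 − 9) − 20 = 1, and ∂_2 has invariant factor 2 > 1, so H_1 = Z ⊕ Z/2Z.
  H_2: rank ker ∂_2 − rank ∂_3 = (20 − 20) − 0 = 0, and there is no ∂_3, so H_2 = 0.

Hence the Betti numbers are b_0 = 1, b_1 = 1, b_2 = 0.

b_0 = 1, b_1 = 1, b_2 = 0.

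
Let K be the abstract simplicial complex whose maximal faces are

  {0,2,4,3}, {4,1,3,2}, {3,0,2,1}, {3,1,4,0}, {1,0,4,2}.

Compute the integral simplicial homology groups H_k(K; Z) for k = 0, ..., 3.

Order the vertices as 0 < 1 < 2 < 3 < 4. Listing each simplex with vertices in this order, K has dimension 3 with simplices:

  0-simplices (5): [0], [1], [2], [3], [4]
  1-simplices (10): [0,1], [0,2], [0,3], [0,4], [1,2], [1,3], [1,4], [2,3], [2,4], [3,4]
  2-simplices (10): [0,1,2], [0,1,3], [0,1,4], [0,2,3], [0,2,4], [0,3,4], [1,2,3], [1,2,4], [1,3,4], [2,3,4]
  3-simplices (5): [0,1,2,3], [0,1,2,4], [0,1,3,4], [0,2,3,4], [1,2,3,4]

Hence C_0 ≅ Z^5, C_1 ≅ Z^10, C_2 ≅ Z^10, C_3 ≅ Z^5.

∂_1: C_1 → C_0 maps an edge to its endpoints' difference, ∂[p,q] = q − p. For instance
  ∂[1,3] = [3] − [1].
This gives a 5×10 integer matrix of rank 4; reducing to Smith normal form yields diagonal entries (1,1,1,1).

The boundary map ∂_2: C_2 → C_1 maps a triangle to the signed sum of its edges. For instance
  ∂[0,2,3] = [2,3] − [0,3] + [0,2],
  ∂[0,1,2] = [1,2] − [0,2] + [0,1].
The 10×10 boundary matrix has rank 6 and Smith normal form diag(1,1,1,1,1,1).

∂_3: C_3 → C_2 sends each 3-simplex σ to the alternating sum Σ_i (−1)^i (σ with its i-th vertex removed). For instance
  ∂[0,1,2,4] = [1,2,4] − [0,2,4] + [0,1,4] − [0,1,2],
  ∂[0,1,3,4] = [1,3,4] − [0,3,4] + [0,1,4] − [0,1,3].
The resulting 10×5 matrix has rank 4, and its Smith normal form has invariant factors (1,1,1,1).

Computing H_k = (kernel of ∂_k) / (image of ∂_{k+1}):

  H_0: rank C_0 − rank ∂_1 = 5 − 4 = 1, and the invariant factors of ∂_1 are all 1, so H_0 = Z.
  H_1: rank ker ∂_1 − rank ∂_2 = (10 − 4) − 6 = 0, and the invariant factors of ∂_2 are all 1, so H_1 = 0.
  H_2: rank ker ∂_2 − rank ∂_3 = (10 − 6) − 4 = 0, and the invariant factors of ∂_3 are all 1, so H_2 = 0.
  H_3: rank ker ∂_3 − rank ∂_4 = (5 − 4) − 0 = 1, and there is no ∂_4, so H_3 = Z.

H_0 = Z,  H_1 = 0,  H_2 = 0,  H_3 = Z.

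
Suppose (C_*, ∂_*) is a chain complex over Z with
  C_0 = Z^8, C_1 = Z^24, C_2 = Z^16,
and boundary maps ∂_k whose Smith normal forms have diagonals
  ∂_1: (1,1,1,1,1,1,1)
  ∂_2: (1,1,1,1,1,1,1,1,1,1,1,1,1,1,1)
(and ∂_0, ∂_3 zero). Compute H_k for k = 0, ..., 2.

H_0: b_0 = 8 − 0 − 7 = 1; torsion from ∂_1 factors > 1: none. So H_0 = Z.
H_1: b_1 = 24 − 7 − 15 = 2; torsion from ∂_2 factors > 1: none. So H_1 = Z^2.
H_2: b_2 = 16 − 15 − 0 = 1; torsion from ∂_3 factors > 1: none. So H_2 = Z.

H_0 = Z,  H_1 = Z^2,  H_2 = Z.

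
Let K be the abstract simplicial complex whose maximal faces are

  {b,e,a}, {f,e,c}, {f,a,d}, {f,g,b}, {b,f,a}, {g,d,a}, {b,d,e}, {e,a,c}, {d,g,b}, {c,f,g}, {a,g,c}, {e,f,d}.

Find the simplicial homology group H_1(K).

H_1 = Z/2Z.

Order the vertices as a < b < c < d < e < f < g. Listing each simplex with vertices in this order, K has dimension 2 with simplices:

  0-simplices (7): a, b, c, d, e, f, g
  1-simplices (18): ab, ac, ad, ae, af, ag, bd, be, bf, bg, ce, cf, cg, de, df, dg, ef, fg
  2-simplices (12): abe, abf, ace, acg, adf, adg, bde, bdg, bfg, cef, cfg, def

so the chain groups are C_0 ≅ Z^7, C_1 ≅ Z^18, C_2 ≅ Z^12.

The boundary map ∂_1: C_1 → C_0 maps an edge to its endpoints' difference, ∂[p,q] = q − p. For instance
  ∂ce = e − c.
As a 7×18 matrix over Z this has rank 6, with invariant factors (1,1,1,1,1,1).

Boundary ∂_2: C_2 → C_1 maps a triangle to the signed sum of its edges. For instance
  ∂acg = cg − ag + ac,
  ∂cfg = fg − cg + cf.
As a 18×12 matrix over Z this has rank 12, with invariant factors (1,1,1,1,1,1,1,1,1,1,1,2).

Reading off H_k = ker ∂_k / im ∂_{k+1}:

  H_1: rank ker ∂_1 − rank ∂_2 = (18 − 6) − 12 = 0, and ∂_2 has invariant factor 2 > 1, so H_1 ≅ Z/2Z.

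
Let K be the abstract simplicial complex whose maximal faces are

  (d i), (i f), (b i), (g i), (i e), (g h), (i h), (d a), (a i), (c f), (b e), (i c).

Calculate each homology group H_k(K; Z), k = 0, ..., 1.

K has 9 vertices, 12 edges.
rank ∂_0 = 0, rank ∂_1 = 8 ⇒ b_0 = 9 − 0 − 8 = 1; all invariant factors of ∂_1 are 1 so no torsion. So H_0 ≅ Z.
rank ∂_1 = 8, rank ∂_2 = 0 ⇒ b_1 = 12 − 8 − 0 = 4. So H_1 ≅ Z^4.

H_0 ≅ Z,  H_1 ≅ Z^4.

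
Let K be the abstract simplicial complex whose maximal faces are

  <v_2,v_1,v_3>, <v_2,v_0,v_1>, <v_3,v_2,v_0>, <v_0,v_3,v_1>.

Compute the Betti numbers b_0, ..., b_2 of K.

We work with the vertex ordering v_0 < v_1 < v_2 < v_3. The simplices of K, each written with vertices in increasing order, are:

  0-simplices (4): [v_0], [v_1], [v_2], [v_3]
  1-simplices (6): [v_0,v_1], [v_0,v_2], [v_0,v_3], [v_1,v_2], [v_1,v_3], [v_2,v_3]
  2-simplices (4): [v_0,v_1,v_2], [v_0,v_1,v_3], [v_0,v_2,v_3], [v_1,v_2,v_3]

giving chain groups C_0 ≅ Z^4, C_1 ≅ Z^6, C_2 ≅ Z^4.

The boundary map ∂_1: C_1 → C_0 maps an edge to its endpoints' difference, ∂[p,q] = q − p. For instance
  ∂[v_1,v_3] = [v_3] − [v_1].
The 4×6 boundary matrix has rank 3 and Smith normal form diag(1,1,1).

∂_2: C_2 → C_1 maps a triangle to the signed sum of its edges. For instance
  ∂[v_0,v_2,v_3] = [v_2,v_3] − [v_0,v_3] + [v_0,v_2],
  ∂[v_0,v_1,v_2] = [v_1,v_2] − [v_0,v_2] + [v_0,v_1].
This gives a 6×4 integer matrix of rank 3; reducing to Smith normal form yields diagonal entries (1,1,1).

Now H_k = ker ∂_k / im ∂_{k+1}, so:

  H_0: rank C_0 − rank ∂_1 = 4 − 3 = 1, and the invariant factors of ∂_1 are all 1, so H_0 = Z.
  H_1: rank ker ∂_1 − rank ∂_2 = (6 − 3) − 3 = 0, and the invariant factors of ∂_2 are all 1, so H_1 = 0.
  H_2: rank ker ∂_2 − rank ∂_3 = (4 − 3) − 0 = 1, and there is no ∂_3, so H_2 = Z.

Hence the Betti numbers are b_0 = 1, b_1 = 0, b_2 = 1.

b_0 = 1, b_1 = 0, b_2 = 1.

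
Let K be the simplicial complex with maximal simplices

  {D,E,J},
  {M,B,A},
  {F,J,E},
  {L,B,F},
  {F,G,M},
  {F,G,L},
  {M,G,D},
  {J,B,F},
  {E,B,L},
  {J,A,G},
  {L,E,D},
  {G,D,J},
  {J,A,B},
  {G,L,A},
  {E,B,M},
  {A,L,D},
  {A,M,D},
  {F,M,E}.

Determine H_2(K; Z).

H_2 = 0.

Fix the vertex order A < B < D < E < F < G < J < L < M and write every simplex with vertices in increasing order. Then dim K = 2 and the simplices of K are:

  0-simplices (9): A, B, D, E, F, G, J, L, M
  1-simplices (27): AB, AD, AG, AJ, AL, AM, BE, BF, BJ, BL, BM, DE, DG, DJ, DL, DM, EF, EJ, EL, EM, FG, FJ, FL, FM, GJ, GL, GM
  2-simplices (18): ABJ, ABM, ADL, ADM, AGJ, AGL, BEL, BEM, BFJ, BFL, DEJ, DEL, DGJ, DGM, EFJ, EFM, FGL, FGM

so the chain groups are C_0 ≅ Z^9, C_1 ≅ Z^27, C_2 ≅ Z^18.

Boundary ∂_1: C_1 → C_0 sends each edge [p,q] (with p < q) to q − p. For instance
  ∂EM = M − E.
The 9×27 boundary matrix has rank 8 and Smith normal form diag(1,1,1,1,1,1,1,1).

Boundary ∂_2: C_2 → C_1 maps a triangle to the signed sum of its edges. For instance
  ∂BEM = EM − BM + BE,
  ∂AGL = GL − AL + AG.
The 27×18 boundary matrix has rank 18 and Smith normal form diag(1,1,1,1,1,1,1,1,1,1,1,1,1,1,1,1,1,2).

Computing H_k = (kernel of ∂_k) / (image of ∂_{k+1}):

  H_2: rank ker ∂_2 − rank ∂_3 = (18 − 18) − 0 = 0, and there is no ∂_3, so H_2 ≅ 0.

(K is a triangulation of the Klein bottle.)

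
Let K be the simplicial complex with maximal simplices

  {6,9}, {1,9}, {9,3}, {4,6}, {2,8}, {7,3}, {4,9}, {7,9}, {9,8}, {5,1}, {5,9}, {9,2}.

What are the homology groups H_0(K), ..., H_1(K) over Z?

K has 9 vertices, 12 edges.
rank ∂_0 = 0, rank ∂_1 = 8 ⇒ b_0 = 9 − 0 − 8 = 1; all invariant factors of ∂_1 are 1 so no torsion. So H_0 ≅ Z.
rank ∂_1 = 8, rank ∂_2 = 0 ⇒ b_1 = 12 − 8 − 0 = 4. So H_1 ≅ Z^4.

H_0 = Z,  H_1 = Z^4.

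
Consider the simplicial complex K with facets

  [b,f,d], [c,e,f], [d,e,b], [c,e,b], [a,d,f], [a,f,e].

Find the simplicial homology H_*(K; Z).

Order the vertices as a < b < c < d < e < f. Listing each simplex with vertices in this order, K has dimension 2 with simplices:

  0-simplices (6): a, b, c, d, e, f
  1-simplices (12): ad, ae, af, bc, bd, be, bf, ce, cf, de, df, ef
  2-simplices (6): adf, aef, bce, bde, bdf, cef

Hence C_0 ≅ Z^6, C_1 ≅ Z^12, C_2 ≅ Z^6.

∂_1: C_1 → C_0 sends each edge [p,q] (with p < q) to q − p.
This gives a 6×12 integer matrix of rank 5; reducing to Smith normal form yields diagonal entries (1,1,1,1,1).

∂_2: C_2 → C_1 acts by ∂[p,q,r] = [q,r] − [p,r] + [p,q]. For instance
  ∂bce = ce − be + bc,
  ∂bde = de − be + bd.
The 12×6 boundary matrix has rank 6 and Smith normal form diag(1,1,1,1,1,1).

Now H_k = ker ∂_k / im ∂_{k+1}, so:

  H_0: rank C_0 − rank ∂_1 = 6 − 5 = 1, and the invariant factors of ∂_1 are all 1, so H_0 = Z.
  H_1: rank ker ∂_1 − rank ∂_2 = (12 − 5) − 6 = 1, and the invariant factors of ∂_2 are all 1, so H_1 = Z.
  H_2: rank ker ∂_2 − rank ∂_3 = (6 − 6) − 0 = 0, and there is no ∂_3, so H_2 = 0.

As a check, the Euler characteristic is 6 − 12 + 6 = 0, which agrees with 1 − 1 + 0 = 0.

H_0 ≅ Z,  H_1 ≅ Z,  H_2 = 0.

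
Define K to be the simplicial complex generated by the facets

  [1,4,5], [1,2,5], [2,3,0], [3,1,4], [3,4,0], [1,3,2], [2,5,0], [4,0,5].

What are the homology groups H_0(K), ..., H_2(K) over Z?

Order the vertices as 0 < 1 < 2 < 3 < 4 < 5. Listing each simplex with vertices in this order, K has dimension 2 with simplices:

  0-simplices (6): [0], [1], [2], [3], [4], [5]
  1-simplices (12): [0,2], [0,3], [0,4], [0,5], [1,2], [1,3], [1,4], [1,5], [2,3], [2,5], [3,4], [4,5]
  2-simplices (8): [0,2,3], [0,2,5], [0,3,4], [0,4,5], [1,2,3], [1,2,5], [1,3,4], [1,4,5]

Hence C_0 ≅ Z^6, C_1 ≅ Z^12, C_2 ≅ Z^8.

∂_1: C_1 → C_0 maps an edge to its endpoints' difference, ∂[p,q] = q − p.
The resulting 6×12 matrix has rank 5, and its Smith normal form has invariant factors (1,1,1,1,1).

Boundary ∂_2: C_2 → C_1 maps a triangle to the signed sum of its edges. For instance
  ∂[0,2,5] = [2,5] − [0,5] + [0,2],
  ∂[0,4,5] = [4,5] − [0,5] + [0,4].
As a 12×8 matrix over Z this has rank 7, with invariant factors (1,1,1,1,1,1,1).

Computing H_k = (kernel of ∂_k) / (image of ∂_{k+1}):

  H_0: rank C_0 − rank ∂_1 = 6 − 5 = 1, and the invariant factors of ∂_1 are all 1, so H_0 ≅ Z.
  H_1: rank ker ∂_1 − rank ∂_2 = (12 − 5) − 7 = 0, and the invariant factors of ∂_2 are all 1, so H_1 ≅ 0.
  H_2: rank ker ∂_2 − rank ∂_3 = (8 − 7) − 0 = 1, and there is no ∂_3, so H_2 ≅ Z.

(K is a triangulation of the 2-sphere S^2.)

H_0 ≅ Z,  H_1 = 0,  H_2 ≅ Z.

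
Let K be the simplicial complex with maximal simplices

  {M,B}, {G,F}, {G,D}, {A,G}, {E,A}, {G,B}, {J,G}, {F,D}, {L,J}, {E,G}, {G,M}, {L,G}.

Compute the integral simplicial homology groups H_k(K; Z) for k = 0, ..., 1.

Fix the vertex order A < B < D < E < F < G < J < L < M and write every simplex with vertices in increasing order. Then dim K = 1 and the simplices of K are:

  0-simplices (9): A, B, D, E, F, G, J, L, M
  1-simplices (12): AE, AG, BG, BM, DF, DG, EG, FG, GJ, GL, GM, JL

so the chain groups are C_0 ≅ Z^9, C_1 ≅ Z^12.

Boundary ∂_1: C_1 → C_0 sends each edge [p,q] (with p < q) to q − p.
The 9×12 boundary matrix has rank 8 and Smith normal form diag(1,1,1,1,1,1,1,1).

Now H_k = ker ∂_k / im ∂_{k+1}, so:

  H_0: rank C_0 − rank ∂_1 = 9 − 8 = 1, and the invariant factors of ∂_1 are all 1, so H_0 = Z.
  H_1: rank ker ∂_1 − rank ∂_2 = (12 − 8) − 0 = 4, and there is no ∂_2, so H_1 = Z^4.

H_0 ≅ Z,  H_1 ≅ Z^4.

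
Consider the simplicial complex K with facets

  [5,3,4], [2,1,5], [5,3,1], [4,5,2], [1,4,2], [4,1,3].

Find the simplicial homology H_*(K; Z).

H_0 ≅ Z,  H_1 = 0,  H_2 ≅ Z.

Order the vertices as 1 < 2 < 3 < 4 < 5. Listing each simplex with vertices in this order, K has dimension 2 with simplices:

  0-simplices (5): [1], [2], [3], [4], [5]
  1-simplices (9): [1,2], [1,3], [1,4], [1,5], [2,4], [2,5], [3,4], [3,5], [4,5]
  2-simplices (6): [1,2,4], [1,2,5], [1,3,4], [1,3,5], [2,4,5], [3,4,5]

Hence C_0 ≅ Z^5, C_1 ≅ Z^9, C_2 ≅ Z^6.

The boundary map ∂_1: C_1 → C_0 maps an edge to its endpoints' difference, ∂[p,q] = q − p. For instance
  ∂[1,3] = [3] − [1].
The resulting 5×9 matrix has rank 4, and its Smith normal form has invariant factors (1,1,1,1).

Boundary ∂_2: C_2 → C_1 acts by ∂[p,q,r] = [q,r] − [p,r] + [p,q]. For instance
  ∂[1,2,4] = [2,4] − [1,4] + [1,2],
  ∂[1,3,4] = [3,4] − [1,4] + [1,3].
The 9×6 boundary matrix has rank 5 and Smith normal form diag(1,1,1,1,1).

From H_k ≅ ker(∂_k) / im(∂_{k+1}) we obtain:

  H_0: rank C_0 − rank ∂_1 = 5 − 4 = 1, and the invariant factors of ∂_1 are all 1, so H_0 ≅ Z.
  H_1: rank ker ∂_1 − rank ∂_2 = (9 − 4) − 5 = 0, and the invariant factors of ∂_2 are all 1, so H_1 ≅ 0.
  H_2: rank ker ∂_2 − rank ∂_3 = (6 − 5) − 0 = 1, and there is no ∂_3, so H_2 ≅ Z.

As a check, the Euler characteristic is 5 − 9 + 6 = 2, which agrees with 1 − 0 + 1 = 2.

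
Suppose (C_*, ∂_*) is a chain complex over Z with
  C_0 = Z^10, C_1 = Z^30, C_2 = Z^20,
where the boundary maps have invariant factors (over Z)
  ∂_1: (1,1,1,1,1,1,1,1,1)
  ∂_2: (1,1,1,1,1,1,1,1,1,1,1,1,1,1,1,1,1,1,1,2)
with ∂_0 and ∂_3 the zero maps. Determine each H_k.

H_0: b_0 = 10 − 0 − 9 = 1; torsion from ∂_1 factors > 1: none. So H_0 ≅ Z.
H_1: b_1 = 30 − 9 − 20 = 1; torsion from ∂_2 factors > 1: [2]. So H_1 ≅ Z ⊕ Z/2Z.
H_2: b_2 = 20 − 20 − 0 = 0; torsion from ∂_3 factors > 1: none. So H_2 ≅ 0.

H_0 ≅ Z,  H_1 ≅ Z ⊕ Z/2Z,  H_2 = 0.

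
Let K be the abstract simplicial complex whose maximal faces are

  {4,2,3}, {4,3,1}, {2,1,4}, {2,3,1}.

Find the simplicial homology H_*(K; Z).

We work with the vertex ordering 1 < 2 < 3 < 4. The simplices of K, each written with vertices in increasing order, are:

  0-simplices (4): [1], [2], [3], [4]
  1-simplices (6): [1,2], [1,3], [1,4], [2,3], [2,4], [3,4]
  2-simplices (4): [1,2,3], [1,2,4], [1,3,4], [2,3,4]

so the chain groups are C_0 ≅ Z^4, C_1 ≅ Z^6, C_2 ≅ Z^4.

∂_1: C_1 → C_0 sends each edge [p,q] (with p < q) to q − p. For instance
  ∂[2,4] = [4] − [2].
The 4×6 boundary matrix has rank 3 and Smith normal form diag(1,1,1).

Boundary ∂_2: C_2 → C_1 acts by ∂[p,q,r] = [q,r] − [p,r] + [p,q]. For instance
  ∂[2,3,4] = [3,4] − [2,4] + [2,3],
  ∂[1,2,3] = [2,3] − [1,3] + [1,2].
As a 6×4 matrix over Z this has rank 3, with invariant factors (1,1,1).

Computing H_k = (kernel of ∂_k) / (image of ∂_{k+1}):

  H_0: rank C_0 − rank ∂_1 = 4 − 3 = 1, and the invariant factors of ∂_1 are all 1, so H_0 = Z.
  H_1: rank ker ∂_1 − rank ∂_2 = (6 − 3) − 3 = 0, and the invariant factors of ∂_2 are all 1, so H_1 = 0.
  H_2: rank ker ∂_2 − rank ∂_3 = (4 − 3) − 0 = 1, and there is no ∂_3, so H_2 = Z.

H_0 = Z,  H_1 = 0,  H_2 = Z.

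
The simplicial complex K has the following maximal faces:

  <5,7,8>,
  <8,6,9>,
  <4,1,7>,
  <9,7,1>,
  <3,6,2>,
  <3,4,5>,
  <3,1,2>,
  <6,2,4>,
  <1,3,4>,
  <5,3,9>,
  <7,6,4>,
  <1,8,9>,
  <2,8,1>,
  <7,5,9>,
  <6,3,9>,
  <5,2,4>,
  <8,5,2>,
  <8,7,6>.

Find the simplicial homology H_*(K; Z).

H_0 ≅ Z,  H_1 ≅ Z ⊕ Z/2Z,  H_2 = 0.

Fix the vertex order 1 < 2 < 3 < 4 < 5 < 6 < 7 < 8 < 9 and write every simplex with vertices in increasing order. Then dim K = 2 and the simplices of K are:

  0-simplices (9): [1], [2], [3], [4], [5], [6], [7], [8], [9]
  1-simplices (27): (27 of them)
  2-simplices (18): [1,2,3], [1,2,8], [1,3,4], [1,4,7], [1,7,9], [1,8,9], [2,3,6], [2,4,5], [2,4,6], [2,5,8], [3,4,5], [3,5,9], [3,6,9], [4,6,7], [5,7,8], [5,7,9], [6,7,8], [6,8,9]

so the chain groups are C_0 ≅ Z^9, C_1 ≅ Z^27, C_2 ≅ Z^18.

Boundary ∂_1: C_1 → C_0 is given by ∂[p,q] = [q] − [p]. For instance
  ∂[3,6] = [6] − [3].
The resulting 9×27 matrix has rank 8, and its Smith normal form has invariant factors (1,1,1,1,1,1,1,1).

Boundary ∂_2: C_2 → C_1 maps a triangle to the signed sum of its edges. For instance
  ∂[2,3,6] = [3,6] − [2,6] + [2,3],
  ∂[5,7,8] = [7,8] − [5,8] + [5,7].
As a 27×18 matrix over Z this has rank 18, with invariant factors (1,1,1,1,1,1,1,1,1,1,1,1,1,1,1,1,1,2).

Computing H_k = (kernel of ∂_k) / (image of ∂_{k+1}):

  H_0: rank C_0 − rank ∂_1 = 9 − 8 = 1, and the invariant factors of ∂_1 are all 1, so H_0 = Z.
  H_1: rank ker ∂_1 − rank ∂_2 = (27 − 8) − 18 = 1, and ∂_2 has invariant factor 2 > 1, so H_1 = Z ⊕ Z/2Z.
  H_2: rank ker ∂_2 − rank ∂_3 = (18 − 18) − 0 = 0, and there is no ∂_3, so H_2 = 0.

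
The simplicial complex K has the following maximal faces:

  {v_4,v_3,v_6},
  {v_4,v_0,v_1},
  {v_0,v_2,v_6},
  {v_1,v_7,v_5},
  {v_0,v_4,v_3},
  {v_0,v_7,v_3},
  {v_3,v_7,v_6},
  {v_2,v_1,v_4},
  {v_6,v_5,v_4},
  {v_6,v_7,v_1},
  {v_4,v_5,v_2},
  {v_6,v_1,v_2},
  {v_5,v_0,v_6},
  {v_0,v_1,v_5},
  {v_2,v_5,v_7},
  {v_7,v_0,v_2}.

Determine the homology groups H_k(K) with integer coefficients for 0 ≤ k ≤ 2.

H_0 = Z,  H_1 = Z^2,  H_2 = Z.

K has 8 vertices, 24 edges, 16 triangles.
rank ∂_0 = 0, rank ∂_1 = 7 ⇒ b_0 = 8 − 0 − 7 = 1; all invariant factors of ∂_1 are 1 so no torsion. So H_0 = Z.
rank ∂_1 = 7, rank ∂_2 = 15 ⇒ b_1 = 24 − 7 − 15 = 2; all invariant factors of ∂_2 are 1 so no torsion. So H_1 = Z^2.
rank ∂_2 = 15, rank ∂_3 = 0 ⇒ b_2 = 16 − 15 − 0 = 1. So H_2 = Z.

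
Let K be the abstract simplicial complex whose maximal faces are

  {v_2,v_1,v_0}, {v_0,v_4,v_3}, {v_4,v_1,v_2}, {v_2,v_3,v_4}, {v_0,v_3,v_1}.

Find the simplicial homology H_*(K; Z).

H_0 = Z,  H_1 = Z,  H_2 = 0.

K has 5 vertices, 10 edges, 5 triangles.
rank ∂_0 = 0, rank ∂_1 = 4 ⇒ b_0 = 5 − 0 − 4 = 1; all invariant factors of ∂_1 are 1 so no torsion. So H_0 ≅ Z.
rank ∂_1 = 4, rank ∂_2 = 5 ⇒ b_1 = 10 − 4 − 5 = 1; all invariant factors of ∂_2 are 1 so no torsion. So H_1 ≅ Z.
rank ∂_2 = 5, rank ∂_3 = 0 ⇒ b_2 = 5 − 5 − 0 = 0. So H_2 ≅ 0.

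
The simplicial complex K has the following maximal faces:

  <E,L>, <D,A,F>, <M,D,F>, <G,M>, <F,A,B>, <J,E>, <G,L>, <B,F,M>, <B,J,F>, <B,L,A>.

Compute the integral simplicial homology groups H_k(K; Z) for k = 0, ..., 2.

H_0 = Z,  H_1 = Z^2,  H_2 = 0.

Take the total order A < B < D < E < F < G < J < L < M on the vertex set. Then K (dimension 2) consists of the simplices:

  0-simplices (9): A, B, D, E, F, G, J, L, M
  1-simplices (16): AB, AD, AF, AL, BF, BJ, BL, BM, DF, DM, EJ, EL, FJ, FM, GL, GM
  2-simplices (6): ABF, ABL, ADF, BFJ, BFM, DFM

giving chain groups C_0 ≅ Z^9, C_1 ≅ Z^16, C_2 ≅ Z^6.

The boundary map ∂_1: C_1 → C_0 sends each edge [p,q] (with p < q) to q − p. For instance
  ∂FJ = J − F.
The resulting 9×16 matrix has rank 8, and its Smith normal form has invariant factors (1,1,1,1,1,1,1,1).

The boundary map ∂_2: C_2 → C_1 acts by ∂[p,q,r] = [q,r] − [p,r] + [p,q]. For instance
  ∂BFJ = FJ − BJ + BF,
  ∂ADF = DF − AF + AD.
The resulting 16×6 matrix has rank 6, and its Smith normal form has invariant factors (1,1,1,1,1,1).

Reading off H_k = ker ∂_k / im ∂_{k+1}:

  H_0: rank C_0 − rank ∂_1 = 9 − 8 = 1, and the invariant factors of ∂_1 are all 1, so H_0 ≅ Z.
  H_1: rank ker ∂_1 − rank ∂_2 = (16 − 8) − 6 = 2, and the invariant factors of ∂_2 are all 1, so H_1 ≅ Z^2.
  H_2: rank ker ∂_2 − rank ∂_3 = (6 − 6) − 0 = 0, and there is no ∂_3, so H_2 ≅ 0.

As a check, the Euler characteristic is 9 − 16 + 6 = -1, which agrees with 1 − 2 + 0 = -1.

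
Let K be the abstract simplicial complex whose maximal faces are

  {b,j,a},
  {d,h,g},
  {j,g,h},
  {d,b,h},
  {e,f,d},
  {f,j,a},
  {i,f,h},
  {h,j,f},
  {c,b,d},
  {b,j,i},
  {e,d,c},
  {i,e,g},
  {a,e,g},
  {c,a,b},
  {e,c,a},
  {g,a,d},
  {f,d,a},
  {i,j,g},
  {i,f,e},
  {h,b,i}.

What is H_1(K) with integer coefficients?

Order the vertices as a < b < c < d < e < f < g < h < i < j. Listing each simplex with vertices in this order, K has dimension 2 with simplices:

  0-simplices (10): a, b, c, d, e, f, g, h, i, j
  1-simplices (30): ab, ac, ad, ae, af, ag, aj, bc, bd, bh, bi, bj, cd, ce, de, df, dg, dh, ef, eg, ei, fh, fi, fj, gh, gi, gj, hi, hj, ij
  2-simplices (20): abc, abj, ace, adf, adg, aeg, afj, bcd, bdh, bhi, bij, cde, def, dgh, efi, egi, fhi, fhj, ghj, gij

so the chain groups are C_0 ≅ Z^10, C_1 ≅ Z^30, C_2 ≅ Z^20.

The boundary map ∂_1: C_1 → C_0 sends each edge [p,q] (with p < q) to q − p.
As a 10×30 matrix over Z this has rank 9, with invariant factors (1,1,1,1,1,1,1,1,1).

Boundary ∂_2: C_2 → C_1 maps a triangle to the signed sum of its edges. For instance
  ∂cde = de − ce + cd,
  ∂dgh = gh − dh + dg.
This gives a 30×20 integer matrix of rank 20; reducing to Smith normal form yields diagonal entries (1,1,1,1,1,1,1,1,1,1,1,1,1,1,1,1,1,1,1,2).

Computing H_k = (kernel of ∂_k) / (image of ∂_{k+1}):

  H_1: rank ker ∂_1 − rank ∂_2 = (30 − 9) − 20 = 1, and ∂_2 has invariant factor 2 > 1, so H_1 = Z ⊕ Z/2.

H_1 = Z ⊕ Z/2.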